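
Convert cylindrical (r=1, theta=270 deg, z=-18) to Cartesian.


x = 1 * cos(270) = 0
y = 1 * sin(270) = -1
z = -18

(0, -1, -18)


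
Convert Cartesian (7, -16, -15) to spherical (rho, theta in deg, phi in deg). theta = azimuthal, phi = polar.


rho = sqrt(7^2 + (-16)^2 + (-15)^2) = 23.0217
theta = atan2(-16, 7) = 293.6294 deg
phi = acos(-15/23.0217) = 130.6592 deg

rho = 23.0217, theta = 293.6294 deg, phi = 130.6592 deg


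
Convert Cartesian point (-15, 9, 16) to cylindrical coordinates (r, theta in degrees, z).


r = sqrt((-15)^2 + 9^2) = 17.4929
theta = atan2(9, -15) = 149.0362 deg
z = 16

r = 17.4929, theta = 149.0362 deg, z = 16


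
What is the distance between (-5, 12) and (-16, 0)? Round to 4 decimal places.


d = sqrt((-16--5)^2 + (0-12)^2) = 16.2788

16.2788


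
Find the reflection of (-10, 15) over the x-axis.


Reflection across x-axis: (x, y) -> (x, -y)
(-10, 15) -> (-10, -15)

(-10, -15)


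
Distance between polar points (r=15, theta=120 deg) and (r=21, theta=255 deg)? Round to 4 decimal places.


d = sqrt(r1^2 + r2^2 - 2*r1*r2*cos(t2-t1))
d = sqrt(15^2 + 21^2 - 2*15*21*cos(255-120)) = 33.3388

33.3388


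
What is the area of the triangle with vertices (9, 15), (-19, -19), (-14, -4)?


Area = |x1(y2-y3) + x2(y3-y1) + x3(y1-y2)| / 2
= |9*(-19--4) + -19*(-4-15) + -14*(15--19)| / 2
= 125

125


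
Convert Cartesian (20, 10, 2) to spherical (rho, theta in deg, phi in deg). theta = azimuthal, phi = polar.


rho = sqrt(20^2 + 10^2 + 2^2) = 22.4499
theta = atan2(10, 20) = 26.5651 deg
phi = acos(2/22.4499) = 84.8889 deg

rho = 22.4499, theta = 26.5651 deg, phi = 84.8889 deg


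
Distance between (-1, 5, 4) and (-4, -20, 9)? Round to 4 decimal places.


d = sqrt((-4--1)^2 + (-20-5)^2 + (9-4)^2) = 25.671

25.671


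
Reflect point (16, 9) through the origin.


Reflection through origin: (x, y) -> (-x, -y)
(16, 9) -> (-16, -9)

(-16, -9)


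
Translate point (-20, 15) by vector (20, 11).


Translation: (x+dx, y+dy) = (-20+20, 15+11) = (0, 26)

(0, 26)


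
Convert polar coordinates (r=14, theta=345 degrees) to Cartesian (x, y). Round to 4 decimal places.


x = 14 * cos(345) = 13.523
y = 14 * sin(345) = -3.6235

(13.523, -3.6235)


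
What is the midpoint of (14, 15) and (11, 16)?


Midpoint = ((14+11)/2, (15+16)/2) = (12.5, 15.5)

(12.5, 15.5)


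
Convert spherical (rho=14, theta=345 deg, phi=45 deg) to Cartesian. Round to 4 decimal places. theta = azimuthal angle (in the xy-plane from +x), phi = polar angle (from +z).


x = 14 * sin(45) * cos(345) = 9.5622
y = 14 * sin(45) * sin(345) = -2.5622
z = 14 * cos(45) = 9.8995

(9.5622, -2.5622, 9.8995)


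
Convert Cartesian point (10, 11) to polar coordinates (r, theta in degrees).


r = sqrt(10^2 + 11^2) = 14.8661
theta = atan2(11, 10) = 47.7263 degrees

r = 14.8661, theta = 47.7263 degrees


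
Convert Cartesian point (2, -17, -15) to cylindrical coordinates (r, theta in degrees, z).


r = sqrt(2^2 + (-17)^2) = 17.1172
theta = atan2(-17, 2) = 276.7098 deg
z = -15

r = 17.1172, theta = 276.7098 deg, z = -15


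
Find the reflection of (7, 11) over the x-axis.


Reflection across x-axis: (x, y) -> (x, -y)
(7, 11) -> (7, -11)

(7, -11)


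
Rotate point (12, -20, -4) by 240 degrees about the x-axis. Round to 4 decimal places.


x' = 12
y' = -20*cos(240) - -4*sin(240) = 6.5359
z' = -20*sin(240) + -4*cos(240) = 19.3205

(12, 6.5359, 19.3205)


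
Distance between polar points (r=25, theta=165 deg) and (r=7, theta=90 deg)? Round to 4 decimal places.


d = sqrt(r1^2 + r2^2 - 2*r1*r2*cos(t2-t1))
d = sqrt(25^2 + 7^2 - 2*25*7*cos(90-165)) = 24.154

24.154


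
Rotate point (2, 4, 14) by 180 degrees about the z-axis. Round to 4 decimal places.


x' = 2*cos(180) - 4*sin(180) = -2
y' = 2*sin(180) + 4*cos(180) = -4
z' = 14

(-2, -4, 14)


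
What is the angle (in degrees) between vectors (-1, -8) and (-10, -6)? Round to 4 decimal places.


dot = -1*-10 + -8*-6 = 58
|u| = 8.0623, |v| = 11.6619
cos(angle) = 0.6169
angle = 51.9112 degrees

51.9112 degrees


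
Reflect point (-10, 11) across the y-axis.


Reflection across y-axis: (x, y) -> (-x, y)
(-10, 11) -> (10, 11)

(10, 11)


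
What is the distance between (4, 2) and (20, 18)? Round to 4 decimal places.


d = sqrt((20-4)^2 + (18-2)^2) = 22.6274

22.6274


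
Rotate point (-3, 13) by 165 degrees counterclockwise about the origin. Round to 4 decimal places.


x' = -3*cos(165) - 13*sin(165) = -0.4669
y' = -3*sin(165) + 13*cos(165) = -13.3335

(-0.4669, -13.3335)


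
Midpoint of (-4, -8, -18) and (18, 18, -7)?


Midpoint = ((-4+18)/2, (-8+18)/2, (-18+-7)/2) = (7, 5, -12.5)

(7, 5, -12.5)


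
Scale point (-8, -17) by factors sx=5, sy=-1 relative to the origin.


Scaling: (x*sx, y*sy) = (-8*5, -17*-1) = (-40, 17)

(-40, 17)


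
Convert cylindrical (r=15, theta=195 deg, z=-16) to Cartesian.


x = 15 * cos(195) = -14.4889
y = 15 * sin(195) = -3.8823
z = -16

(-14.4889, -3.8823, -16)


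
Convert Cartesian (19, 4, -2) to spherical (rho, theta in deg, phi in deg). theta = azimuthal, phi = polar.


rho = sqrt(19^2 + 4^2 + (-2)^2) = 19.5192
theta = atan2(4, 19) = 11.8887 deg
phi = acos(-2/19.5192) = 95.881 deg

rho = 19.5192, theta = 11.8887 deg, phi = 95.881 deg


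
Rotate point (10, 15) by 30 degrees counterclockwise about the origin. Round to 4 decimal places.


x' = 10*cos(30) - 15*sin(30) = 1.1603
y' = 10*sin(30) + 15*cos(30) = 17.9904

(1.1603, 17.9904)


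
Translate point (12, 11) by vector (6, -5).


Translation: (x+dx, y+dy) = (12+6, 11+-5) = (18, 6)

(18, 6)


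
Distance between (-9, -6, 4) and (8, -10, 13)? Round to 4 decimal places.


d = sqrt((8--9)^2 + (-10--6)^2 + (13-4)^2) = 19.6469

19.6469


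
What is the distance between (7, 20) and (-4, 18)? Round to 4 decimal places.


d = sqrt((-4-7)^2 + (18-20)^2) = 11.1803

11.1803


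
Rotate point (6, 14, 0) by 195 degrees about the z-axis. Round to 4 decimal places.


x' = 6*cos(195) - 14*sin(195) = -2.1721
y' = 6*sin(195) + 14*cos(195) = -15.0759
z' = 0

(-2.1721, -15.0759, 0)


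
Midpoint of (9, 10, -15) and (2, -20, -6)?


Midpoint = ((9+2)/2, (10+-20)/2, (-15+-6)/2) = (5.5, -5, -10.5)

(5.5, -5, -10.5)


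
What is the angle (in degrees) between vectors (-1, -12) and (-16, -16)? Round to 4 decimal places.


dot = -1*-16 + -12*-16 = 208
|u| = 12.0416, |v| = 22.6274
cos(angle) = 0.7634
angle = 40.2364 degrees

40.2364 degrees


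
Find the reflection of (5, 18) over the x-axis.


Reflection across x-axis: (x, y) -> (x, -y)
(5, 18) -> (5, -18)

(5, -18)


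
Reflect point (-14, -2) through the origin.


Reflection through origin: (x, y) -> (-x, -y)
(-14, -2) -> (14, 2)

(14, 2)


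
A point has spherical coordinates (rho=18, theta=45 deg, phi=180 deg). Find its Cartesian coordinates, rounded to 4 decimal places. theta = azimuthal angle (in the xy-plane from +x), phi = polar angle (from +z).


x = 18 * sin(180) * cos(45) = 0
y = 18 * sin(180) * sin(45) = 0
z = 18 * cos(180) = -18

(0, 0, -18)


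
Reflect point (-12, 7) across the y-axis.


Reflection across y-axis: (x, y) -> (-x, y)
(-12, 7) -> (12, 7)

(12, 7)


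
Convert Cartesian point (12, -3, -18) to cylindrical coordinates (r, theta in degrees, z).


r = sqrt(12^2 + (-3)^2) = 12.3693
theta = atan2(-3, 12) = 345.9638 deg
z = -18

r = 12.3693, theta = 345.9638 deg, z = -18


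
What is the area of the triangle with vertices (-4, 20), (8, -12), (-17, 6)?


Area = |x1(y2-y3) + x2(y3-y1) + x3(y1-y2)| / 2
= |-4*(-12-6) + 8*(6-20) + -17*(20--12)| / 2
= 292

292


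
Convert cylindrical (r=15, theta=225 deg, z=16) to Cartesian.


x = 15 * cos(225) = -10.6066
y = 15 * sin(225) = -10.6066
z = 16

(-10.6066, -10.6066, 16)


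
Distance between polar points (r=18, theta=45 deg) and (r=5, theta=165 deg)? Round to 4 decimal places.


d = sqrt(r1^2 + r2^2 - 2*r1*r2*cos(t2-t1))
d = sqrt(18^2 + 5^2 - 2*18*5*cos(165-45)) = 20.9523

20.9523


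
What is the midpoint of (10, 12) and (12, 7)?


Midpoint = ((10+12)/2, (12+7)/2) = (11, 9.5)

(11, 9.5)


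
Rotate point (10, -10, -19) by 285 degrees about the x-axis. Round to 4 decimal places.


x' = 10
y' = -10*cos(285) - -19*sin(285) = -20.9408
z' = -10*sin(285) + -19*cos(285) = 4.7417

(10, -20.9408, 4.7417)


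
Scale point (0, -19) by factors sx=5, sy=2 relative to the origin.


Scaling: (x*sx, y*sy) = (0*5, -19*2) = (0, -38)

(0, -38)


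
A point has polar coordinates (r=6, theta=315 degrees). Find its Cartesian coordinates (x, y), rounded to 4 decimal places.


x = 6 * cos(315) = 4.2426
y = 6 * sin(315) = -4.2426

(4.2426, -4.2426)


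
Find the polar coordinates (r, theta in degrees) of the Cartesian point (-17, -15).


r = sqrt((-17)^2 + (-15)^2) = 22.6716
theta = atan2(-15, -17) = 221.4237 degrees

r = 22.6716, theta = 221.4237 degrees


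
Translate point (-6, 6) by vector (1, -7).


Translation: (x+dx, y+dy) = (-6+1, 6+-7) = (-5, -1)

(-5, -1)


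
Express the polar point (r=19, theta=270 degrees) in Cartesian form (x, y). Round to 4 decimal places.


x = 19 * cos(270) = 0
y = 19 * sin(270) = -19

(0, -19)


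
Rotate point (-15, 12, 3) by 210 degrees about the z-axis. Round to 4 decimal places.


x' = -15*cos(210) - 12*sin(210) = 18.9904
y' = -15*sin(210) + 12*cos(210) = -2.8923
z' = 3

(18.9904, -2.8923, 3)


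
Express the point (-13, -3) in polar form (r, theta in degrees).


r = sqrt((-13)^2 + (-3)^2) = 13.3417
theta = atan2(-3, -13) = 192.9946 degrees

r = 13.3417, theta = 192.9946 degrees


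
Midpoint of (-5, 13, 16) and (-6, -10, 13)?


Midpoint = ((-5+-6)/2, (13+-10)/2, (16+13)/2) = (-5.5, 1.5, 14.5)

(-5.5, 1.5, 14.5)


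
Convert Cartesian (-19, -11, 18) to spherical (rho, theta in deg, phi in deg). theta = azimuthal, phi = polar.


rho = sqrt((-19)^2 + (-11)^2 + 18^2) = 28.3901
theta = atan2(-11, -19) = 210.0686 deg
phi = acos(18/28.3901) = 50.6524 deg

rho = 28.3901, theta = 210.0686 deg, phi = 50.6524 deg


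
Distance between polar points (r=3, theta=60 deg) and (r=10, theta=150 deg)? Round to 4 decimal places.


d = sqrt(r1^2 + r2^2 - 2*r1*r2*cos(t2-t1))
d = sqrt(3^2 + 10^2 - 2*3*10*cos(150-60)) = 10.4403

10.4403


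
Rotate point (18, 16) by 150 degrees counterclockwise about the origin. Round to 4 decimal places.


x' = 18*cos(150) - 16*sin(150) = -23.5885
y' = 18*sin(150) + 16*cos(150) = -4.8564

(-23.5885, -4.8564)


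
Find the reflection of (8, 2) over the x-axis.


Reflection across x-axis: (x, y) -> (x, -y)
(8, 2) -> (8, -2)

(8, -2)


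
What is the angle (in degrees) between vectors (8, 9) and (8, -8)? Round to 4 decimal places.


dot = 8*8 + 9*-8 = -8
|u| = 12.0416, |v| = 11.3137
cos(angle) = -0.0587
angle = 93.3665 degrees

93.3665 degrees


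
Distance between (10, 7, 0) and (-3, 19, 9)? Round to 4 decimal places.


d = sqrt((-3-10)^2 + (19-7)^2 + (9-0)^2) = 19.8494

19.8494


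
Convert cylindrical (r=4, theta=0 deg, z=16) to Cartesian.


x = 4 * cos(0) = 4
y = 4 * sin(0) = 0
z = 16

(4, 0, 16)


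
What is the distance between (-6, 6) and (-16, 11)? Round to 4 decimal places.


d = sqrt((-16--6)^2 + (11-6)^2) = 11.1803

11.1803


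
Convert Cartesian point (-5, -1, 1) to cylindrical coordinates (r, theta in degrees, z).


r = sqrt((-5)^2 + (-1)^2) = 5.099
theta = atan2(-1, -5) = 191.3099 deg
z = 1

r = 5.099, theta = 191.3099 deg, z = 1


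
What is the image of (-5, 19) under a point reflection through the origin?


Reflection through origin: (x, y) -> (-x, -y)
(-5, 19) -> (5, -19)

(5, -19)


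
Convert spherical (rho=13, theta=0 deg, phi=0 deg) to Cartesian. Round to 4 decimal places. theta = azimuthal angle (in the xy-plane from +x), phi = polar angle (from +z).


x = 13 * sin(0) * cos(0) = 0
y = 13 * sin(0) * sin(0) = 0
z = 13 * cos(0) = 13

(0, 0, 13)


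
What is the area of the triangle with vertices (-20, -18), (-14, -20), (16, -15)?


Area = |x1(y2-y3) + x2(y3-y1) + x3(y1-y2)| / 2
= |-20*(-20--15) + -14*(-15--18) + 16*(-18--20)| / 2
= 45

45


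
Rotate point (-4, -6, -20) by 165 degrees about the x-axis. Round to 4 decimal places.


x' = -4
y' = -6*cos(165) - -20*sin(165) = 10.9719
z' = -6*sin(165) + -20*cos(165) = 17.7656

(-4, 10.9719, 17.7656)


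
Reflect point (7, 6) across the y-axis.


Reflection across y-axis: (x, y) -> (-x, y)
(7, 6) -> (-7, 6)

(-7, 6)


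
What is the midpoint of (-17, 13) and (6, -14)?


Midpoint = ((-17+6)/2, (13+-14)/2) = (-5.5, -0.5)

(-5.5, -0.5)


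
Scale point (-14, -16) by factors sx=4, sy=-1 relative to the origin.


Scaling: (x*sx, y*sy) = (-14*4, -16*-1) = (-56, 16)

(-56, 16)


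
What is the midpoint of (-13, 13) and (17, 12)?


Midpoint = ((-13+17)/2, (13+12)/2) = (2, 12.5)

(2, 12.5)


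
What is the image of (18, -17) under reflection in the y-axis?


Reflection across y-axis: (x, y) -> (-x, y)
(18, -17) -> (-18, -17)

(-18, -17)


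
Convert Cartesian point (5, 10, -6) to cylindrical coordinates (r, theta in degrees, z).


r = sqrt(5^2 + 10^2) = 11.1803
theta = atan2(10, 5) = 63.4349 deg
z = -6

r = 11.1803, theta = 63.4349 deg, z = -6


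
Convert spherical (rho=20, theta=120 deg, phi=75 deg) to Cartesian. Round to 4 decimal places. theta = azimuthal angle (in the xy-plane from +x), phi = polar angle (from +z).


x = 20 * sin(75) * cos(120) = -9.6593
y = 20 * sin(75) * sin(120) = 16.7303
z = 20 * cos(75) = 5.1764

(-9.6593, 16.7303, 5.1764)


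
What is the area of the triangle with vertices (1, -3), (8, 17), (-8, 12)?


Area = |x1(y2-y3) + x2(y3-y1) + x3(y1-y2)| / 2
= |1*(17-12) + 8*(12--3) + -8*(-3-17)| / 2
= 142.5

142.5


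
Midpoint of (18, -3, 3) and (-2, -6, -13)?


Midpoint = ((18+-2)/2, (-3+-6)/2, (3+-13)/2) = (8, -4.5, -5)

(8, -4.5, -5)


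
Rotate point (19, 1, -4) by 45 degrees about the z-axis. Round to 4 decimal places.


x' = 19*cos(45) - 1*sin(45) = 12.7279
y' = 19*sin(45) + 1*cos(45) = 14.1421
z' = -4

(12.7279, 14.1421, -4)


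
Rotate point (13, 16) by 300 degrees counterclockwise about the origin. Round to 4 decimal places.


x' = 13*cos(300) - 16*sin(300) = 20.3564
y' = 13*sin(300) + 16*cos(300) = -3.2583

(20.3564, -3.2583)


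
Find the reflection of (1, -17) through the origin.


Reflection through origin: (x, y) -> (-x, -y)
(1, -17) -> (-1, 17)

(-1, 17)


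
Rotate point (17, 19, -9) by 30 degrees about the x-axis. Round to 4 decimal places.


x' = 17
y' = 19*cos(30) - -9*sin(30) = 20.9545
z' = 19*sin(30) + -9*cos(30) = 1.7058

(17, 20.9545, 1.7058)


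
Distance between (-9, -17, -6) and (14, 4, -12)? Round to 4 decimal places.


d = sqrt((14--9)^2 + (4--17)^2 + (-12--6)^2) = 31.7175

31.7175


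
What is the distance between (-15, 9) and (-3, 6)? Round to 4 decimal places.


d = sqrt((-3--15)^2 + (6-9)^2) = 12.3693

12.3693


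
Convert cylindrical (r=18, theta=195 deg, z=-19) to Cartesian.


x = 18 * cos(195) = -17.3867
y = 18 * sin(195) = -4.6587
z = -19

(-17.3867, -4.6587, -19)


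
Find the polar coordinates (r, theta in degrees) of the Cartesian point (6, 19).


r = sqrt(6^2 + 19^2) = 19.9249
theta = atan2(19, 6) = 72.4744 degrees

r = 19.9249, theta = 72.4744 degrees


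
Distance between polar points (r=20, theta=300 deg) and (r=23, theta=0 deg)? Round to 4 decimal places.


d = sqrt(r1^2 + r2^2 - 2*r1*r2*cos(t2-t1))
d = sqrt(20^2 + 23^2 - 2*20*23*cos(0-300)) = 21.6564

21.6564


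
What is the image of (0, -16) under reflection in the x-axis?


Reflection across x-axis: (x, y) -> (x, -y)
(0, -16) -> (0, 16)

(0, 16)


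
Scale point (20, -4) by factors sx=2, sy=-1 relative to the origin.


Scaling: (x*sx, y*sy) = (20*2, -4*-1) = (40, 4)

(40, 4)


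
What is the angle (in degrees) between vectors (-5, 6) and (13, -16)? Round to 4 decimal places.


dot = -5*13 + 6*-16 = -161
|u| = 7.8102, |v| = 20.6155
cos(angle) = -0.9999
angle = 179.2883 degrees

179.2883 degrees


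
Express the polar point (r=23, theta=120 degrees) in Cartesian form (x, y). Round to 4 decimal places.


x = 23 * cos(120) = -11.5
y = 23 * sin(120) = 19.9186

(-11.5, 19.9186)


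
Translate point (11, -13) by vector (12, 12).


Translation: (x+dx, y+dy) = (11+12, -13+12) = (23, -1)

(23, -1)


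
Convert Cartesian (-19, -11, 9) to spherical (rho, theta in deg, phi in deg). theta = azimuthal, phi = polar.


rho = sqrt((-19)^2 + (-11)^2 + 9^2) = 23.7276
theta = atan2(-11, -19) = 210.0686 deg
phi = acos(9/23.7276) = 67.7094 deg

rho = 23.7276, theta = 210.0686 deg, phi = 67.7094 deg


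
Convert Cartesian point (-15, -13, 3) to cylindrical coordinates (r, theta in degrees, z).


r = sqrt((-15)^2 + (-13)^2) = 19.8494
theta = atan2(-13, -15) = 220.9144 deg
z = 3

r = 19.8494, theta = 220.9144 deg, z = 3


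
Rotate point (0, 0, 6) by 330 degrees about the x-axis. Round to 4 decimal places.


x' = 0
y' = 0*cos(330) - 6*sin(330) = 3
z' = 0*sin(330) + 6*cos(330) = 5.1962

(0, 3, 5.1962)


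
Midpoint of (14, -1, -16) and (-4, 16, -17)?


Midpoint = ((14+-4)/2, (-1+16)/2, (-16+-17)/2) = (5, 7.5, -16.5)

(5, 7.5, -16.5)


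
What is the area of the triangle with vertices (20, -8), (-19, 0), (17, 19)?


Area = |x1(y2-y3) + x2(y3-y1) + x3(y1-y2)| / 2
= |20*(0-19) + -19*(19--8) + 17*(-8-0)| / 2
= 514.5

514.5


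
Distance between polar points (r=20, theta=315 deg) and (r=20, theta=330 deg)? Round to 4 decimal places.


d = sqrt(r1^2 + r2^2 - 2*r1*r2*cos(t2-t1))
d = sqrt(20^2 + 20^2 - 2*20*20*cos(330-315)) = 5.221

5.221


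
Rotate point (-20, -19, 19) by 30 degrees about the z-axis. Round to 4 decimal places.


x' = -20*cos(30) - -19*sin(30) = -7.8205
y' = -20*sin(30) + -19*cos(30) = -26.4545
z' = 19

(-7.8205, -26.4545, 19)


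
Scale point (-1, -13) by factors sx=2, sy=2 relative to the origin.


Scaling: (x*sx, y*sy) = (-1*2, -13*2) = (-2, -26)

(-2, -26)


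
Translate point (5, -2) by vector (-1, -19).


Translation: (x+dx, y+dy) = (5+-1, -2+-19) = (4, -21)

(4, -21)


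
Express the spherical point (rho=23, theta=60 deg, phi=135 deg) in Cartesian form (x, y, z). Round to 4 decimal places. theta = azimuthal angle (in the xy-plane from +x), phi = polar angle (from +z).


x = 23 * sin(135) * cos(60) = 8.1317
y = 23 * sin(135) * sin(60) = 14.0846
z = 23 * cos(135) = -16.2635

(8.1317, 14.0846, -16.2635)


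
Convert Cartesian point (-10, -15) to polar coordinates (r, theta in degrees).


r = sqrt((-10)^2 + (-15)^2) = 18.0278
theta = atan2(-15, -10) = 236.3099 degrees

r = 18.0278, theta = 236.3099 degrees


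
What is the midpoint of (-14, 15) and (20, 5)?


Midpoint = ((-14+20)/2, (15+5)/2) = (3, 10)

(3, 10)


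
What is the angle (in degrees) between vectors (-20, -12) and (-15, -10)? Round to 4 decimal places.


dot = -20*-15 + -12*-10 = 420
|u| = 23.3238, |v| = 18.0278
cos(angle) = 0.9989
angle = 2.7263 degrees

2.7263 degrees


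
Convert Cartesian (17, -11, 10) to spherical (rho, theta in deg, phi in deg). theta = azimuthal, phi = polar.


rho = sqrt(17^2 + (-11)^2 + 10^2) = 22.5832
theta = atan2(-11, 17) = 327.0948 deg
phi = acos(10/22.5832) = 63.7169 deg

rho = 22.5832, theta = 327.0948 deg, phi = 63.7169 deg


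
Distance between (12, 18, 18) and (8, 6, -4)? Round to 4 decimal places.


d = sqrt((8-12)^2 + (6-18)^2 + (-4-18)^2) = 25.3772

25.3772


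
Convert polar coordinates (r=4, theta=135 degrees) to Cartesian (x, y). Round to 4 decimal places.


x = 4 * cos(135) = -2.8284
y = 4 * sin(135) = 2.8284

(-2.8284, 2.8284)


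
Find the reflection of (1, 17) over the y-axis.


Reflection across y-axis: (x, y) -> (-x, y)
(1, 17) -> (-1, 17)

(-1, 17)


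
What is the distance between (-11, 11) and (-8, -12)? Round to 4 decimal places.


d = sqrt((-8--11)^2 + (-12-11)^2) = 23.1948

23.1948


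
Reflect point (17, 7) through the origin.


Reflection through origin: (x, y) -> (-x, -y)
(17, 7) -> (-17, -7)

(-17, -7)


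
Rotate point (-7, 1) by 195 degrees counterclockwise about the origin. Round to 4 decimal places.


x' = -7*cos(195) - 1*sin(195) = 7.0203
y' = -7*sin(195) + 1*cos(195) = 0.8458

(7.0203, 0.8458)


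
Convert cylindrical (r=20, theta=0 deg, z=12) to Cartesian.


x = 20 * cos(0) = 20
y = 20 * sin(0) = 0
z = 12

(20, 0, 12)


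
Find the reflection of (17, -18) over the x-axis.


Reflection across x-axis: (x, y) -> (x, -y)
(17, -18) -> (17, 18)

(17, 18)


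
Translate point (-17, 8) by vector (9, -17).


Translation: (x+dx, y+dy) = (-17+9, 8+-17) = (-8, -9)

(-8, -9)


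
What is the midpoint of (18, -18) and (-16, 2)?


Midpoint = ((18+-16)/2, (-18+2)/2) = (1, -8)

(1, -8)


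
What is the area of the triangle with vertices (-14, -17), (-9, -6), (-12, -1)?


Area = |x1(y2-y3) + x2(y3-y1) + x3(y1-y2)| / 2
= |-14*(-6--1) + -9*(-1--17) + -12*(-17--6)| / 2
= 29

29


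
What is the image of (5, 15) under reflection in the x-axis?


Reflection across x-axis: (x, y) -> (x, -y)
(5, 15) -> (5, -15)

(5, -15)


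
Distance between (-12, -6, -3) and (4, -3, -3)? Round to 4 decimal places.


d = sqrt((4--12)^2 + (-3--6)^2 + (-3--3)^2) = 16.2788

16.2788


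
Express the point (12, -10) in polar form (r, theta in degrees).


r = sqrt(12^2 + (-10)^2) = 15.6205
theta = atan2(-10, 12) = 320.1944 degrees

r = 15.6205, theta = 320.1944 degrees


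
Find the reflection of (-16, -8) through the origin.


Reflection through origin: (x, y) -> (-x, -y)
(-16, -8) -> (16, 8)

(16, 8)


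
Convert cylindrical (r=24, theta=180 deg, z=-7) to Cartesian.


x = 24 * cos(180) = -24
y = 24 * sin(180) = 0
z = -7

(-24, 0, -7)


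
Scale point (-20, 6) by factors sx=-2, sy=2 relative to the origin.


Scaling: (x*sx, y*sy) = (-20*-2, 6*2) = (40, 12)

(40, 12)


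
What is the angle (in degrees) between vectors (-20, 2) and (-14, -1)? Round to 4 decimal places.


dot = -20*-14 + 2*-1 = 278
|u| = 20.0998, |v| = 14.0357
cos(angle) = 0.9854
angle = 9.7962 degrees

9.7962 degrees


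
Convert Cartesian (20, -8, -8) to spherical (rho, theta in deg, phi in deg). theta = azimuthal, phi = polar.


rho = sqrt(20^2 + (-8)^2 + (-8)^2) = 22.9783
theta = atan2(-8, 20) = 338.1986 deg
phi = acos(-8/22.9783) = 110.3745 deg

rho = 22.9783, theta = 338.1986 deg, phi = 110.3745 deg


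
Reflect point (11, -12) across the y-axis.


Reflection across y-axis: (x, y) -> (-x, y)
(11, -12) -> (-11, -12)

(-11, -12)


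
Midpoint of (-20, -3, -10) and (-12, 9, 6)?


Midpoint = ((-20+-12)/2, (-3+9)/2, (-10+6)/2) = (-16, 3, -2)

(-16, 3, -2)


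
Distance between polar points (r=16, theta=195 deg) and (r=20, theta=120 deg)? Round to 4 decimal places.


d = sqrt(r1^2 + r2^2 - 2*r1*r2*cos(t2-t1))
d = sqrt(16^2 + 20^2 - 2*16*20*cos(120-195)) = 22.144

22.144


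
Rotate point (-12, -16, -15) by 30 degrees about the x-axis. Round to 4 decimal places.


x' = -12
y' = -16*cos(30) - -15*sin(30) = -6.3564
z' = -16*sin(30) + -15*cos(30) = -20.9904

(-12, -6.3564, -20.9904)


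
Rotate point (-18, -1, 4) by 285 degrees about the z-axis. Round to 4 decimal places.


x' = -18*cos(285) - -1*sin(285) = -5.6247
y' = -18*sin(285) + -1*cos(285) = 17.1278
z' = 4

(-5.6247, 17.1278, 4)


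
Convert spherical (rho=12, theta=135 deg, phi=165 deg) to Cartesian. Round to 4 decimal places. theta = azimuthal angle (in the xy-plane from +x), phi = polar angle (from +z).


x = 12 * sin(165) * cos(135) = -2.1962
y = 12 * sin(165) * sin(135) = 2.1962
z = 12 * cos(165) = -11.5911

(-2.1962, 2.1962, -11.5911)


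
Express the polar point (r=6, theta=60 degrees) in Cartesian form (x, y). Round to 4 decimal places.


x = 6 * cos(60) = 3
y = 6 * sin(60) = 5.1962

(3, 5.1962)


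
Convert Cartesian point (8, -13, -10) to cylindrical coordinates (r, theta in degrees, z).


r = sqrt(8^2 + (-13)^2) = 15.2643
theta = atan2(-13, 8) = 301.6075 deg
z = -10

r = 15.2643, theta = 301.6075 deg, z = -10


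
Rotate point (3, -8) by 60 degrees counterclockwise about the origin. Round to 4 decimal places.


x' = 3*cos(60) - -8*sin(60) = 8.4282
y' = 3*sin(60) + -8*cos(60) = -1.4019

(8.4282, -1.4019)


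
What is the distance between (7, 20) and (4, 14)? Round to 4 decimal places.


d = sqrt((4-7)^2 + (14-20)^2) = 6.7082

6.7082


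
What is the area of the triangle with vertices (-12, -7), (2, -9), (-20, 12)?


Area = |x1(y2-y3) + x2(y3-y1) + x3(y1-y2)| / 2
= |-12*(-9-12) + 2*(12--7) + -20*(-7--9)| / 2
= 125

125


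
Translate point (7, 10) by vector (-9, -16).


Translation: (x+dx, y+dy) = (7+-9, 10+-16) = (-2, -6)

(-2, -6)


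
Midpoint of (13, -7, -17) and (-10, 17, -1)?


Midpoint = ((13+-10)/2, (-7+17)/2, (-17+-1)/2) = (1.5, 5, -9)

(1.5, 5, -9)


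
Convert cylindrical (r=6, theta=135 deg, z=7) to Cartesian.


x = 6 * cos(135) = -4.2426
y = 6 * sin(135) = 4.2426
z = 7

(-4.2426, 4.2426, 7)


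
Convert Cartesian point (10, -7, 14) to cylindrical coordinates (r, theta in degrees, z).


r = sqrt(10^2 + (-7)^2) = 12.2066
theta = atan2(-7, 10) = 325.008 deg
z = 14

r = 12.2066, theta = 325.008 deg, z = 14


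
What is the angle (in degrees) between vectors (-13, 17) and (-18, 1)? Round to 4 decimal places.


dot = -13*-18 + 17*1 = 251
|u| = 21.4009, |v| = 18.0278
cos(angle) = 0.6506
angle = 49.4148 degrees

49.4148 degrees


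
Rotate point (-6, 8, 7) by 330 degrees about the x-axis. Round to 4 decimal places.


x' = -6
y' = 8*cos(330) - 7*sin(330) = 10.4282
z' = 8*sin(330) + 7*cos(330) = 2.0622

(-6, 10.4282, 2.0622)


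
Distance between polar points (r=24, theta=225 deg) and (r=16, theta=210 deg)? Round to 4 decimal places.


d = sqrt(r1^2 + r2^2 - 2*r1*r2*cos(t2-t1))
d = sqrt(24^2 + 16^2 - 2*24*16*cos(210-225)) = 9.4957

9.4957


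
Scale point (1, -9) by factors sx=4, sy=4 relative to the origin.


Scaling: (x*sx, y*sy) = (1*4, -9*4) = (4, -36)

(4, -36)


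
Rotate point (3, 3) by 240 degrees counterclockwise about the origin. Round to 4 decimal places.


x' = 3*cos(240) - 3*sin(240) = 1.0981
y' = 3*sin(240) + 3*cos(240) = -4.0981

(1.0981, -4.0981)


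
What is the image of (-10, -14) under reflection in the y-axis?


Reflection across y-axis: (x, y) -> (-x, y)
(-10, -14) -> (10, -14)

(10, -14)


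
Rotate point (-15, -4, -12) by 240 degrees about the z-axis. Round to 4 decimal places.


x' = -15*cos(240) - -4*sin(240) = 4.0359
y' = -15*sin(240) + -4*cos(240) = 14.9904
z' = -12

(4.0359, 14.9904, -12)


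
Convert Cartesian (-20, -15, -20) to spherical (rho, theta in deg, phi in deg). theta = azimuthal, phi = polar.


rho = sqrt((-20)^2 + (-15)^2 + (-20)^2) = 32.0156
theta = atan2(-15, -20) = 216.8699 deg
phi = acos(-20/32.0156) = 128.6598 deg

rho = 32.0156, theta = 216.8699 deg, phi = 128.6598 deg


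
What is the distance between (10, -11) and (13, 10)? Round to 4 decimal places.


d = sqrt((13-10)^2 + (10--11)^2) = 21.2132

21.2132


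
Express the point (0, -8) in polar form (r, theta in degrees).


r = sqrt(0^2 + (-8)^2) = 8
theta = atan2(-8, 0) = 270 degrees

r = 8, theta = 270 degrees


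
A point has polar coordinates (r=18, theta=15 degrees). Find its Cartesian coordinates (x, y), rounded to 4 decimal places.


x = 18 * cos(15) = 17.3867
y = 18 * sin(15) = 4.6587

(17.3867, 4.6587)


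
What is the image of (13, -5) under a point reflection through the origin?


Reflection through origin: (x, y) -> (-x, -y)
(13, -5) -> (-13, 5)

(-13, 5)


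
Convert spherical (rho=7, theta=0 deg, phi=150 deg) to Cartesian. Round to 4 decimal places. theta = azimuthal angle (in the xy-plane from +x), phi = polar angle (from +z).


x = 7 * sin(150) * cos(0) = 3.5
y = 7 * sin(150) * sin(0) = 0
z = 7 * cos(150) = -6.0622

(3.5, 0, -6.0622)


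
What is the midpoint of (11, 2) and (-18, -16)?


Midpoint = ((11+-18)/2, (2+-16)/2) = (-3.5, -7)

(-3.5, -7)


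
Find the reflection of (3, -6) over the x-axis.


Reflection across x-axis: (x, y) -> (x, -y)
(3, -6) -> (3, 6)

(3, 6)


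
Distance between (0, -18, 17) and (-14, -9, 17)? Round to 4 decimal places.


d = sqrt((-14-0)^2 + (-9--18)^2 + (17-17)^2) = 16.6433

16.6433


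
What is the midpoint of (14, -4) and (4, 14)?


Midpoint = ((14+4)/2, (-4+14)/2) = (9, 5)

(9, 5)


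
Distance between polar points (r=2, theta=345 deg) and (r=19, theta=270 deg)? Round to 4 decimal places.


d = sqrt(r1^2 + r2^2 - 2*r1*r2*cos(t2-t1))
d = sqrt(2^2 + 19^2 - 2*2*19*cos(270-345)) = 18.5831

18.5831


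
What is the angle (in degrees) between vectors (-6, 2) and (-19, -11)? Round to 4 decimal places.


dot = -6*-19 + 2*-11 = 92
|u| = 6.3246, |v| = 21.9545
cos(angle) = 0.6626
angle = 48.5035 degrees

48.5035 degrees


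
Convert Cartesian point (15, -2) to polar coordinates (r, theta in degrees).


r = sqrt(15^2 + (-2)^2) = 15.1327
theta = atan2(-2, 15) = 352.4054 degrees

r = 15.1327, theta = 352.4054 degrees


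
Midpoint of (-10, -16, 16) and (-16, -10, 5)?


Midpoint = ((-10+-16)/2, (-16+-10)/2, (16+5)/2) = (-13, -13, 10.5)

(-13, -13, 10.5)


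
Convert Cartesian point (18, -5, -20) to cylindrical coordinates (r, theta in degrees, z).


r = sqrt(18^2 + (-5)^2) = 18.6815
theta = atan2(-5, 18) = 344.4759 deg
z = -20

r = 18.6815, theta = 344.4759 deg, z = -20


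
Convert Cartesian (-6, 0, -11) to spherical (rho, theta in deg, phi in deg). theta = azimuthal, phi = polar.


rho = sqrt((-6)^2 + 0^2 + (-11)^2) = 12.53
theta = atan2(0, -6) = 180 deg
phi = acos(-11/12.53) = 151.3895 deg

rho = 12.53, theta = 180 deg, phi = 151.3895 deg


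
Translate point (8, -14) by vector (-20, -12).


Translation: (x+dx, y+dy) = (8+-20, -14+-12) = (-12, -26)

(-12, -26)


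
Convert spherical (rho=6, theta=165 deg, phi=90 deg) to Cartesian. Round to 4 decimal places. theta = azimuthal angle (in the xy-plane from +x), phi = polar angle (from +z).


x = 6 * sin(90) * cos(165) = -5.7956
y = 6 * sin(90) * sin(165) = 1.5529
z = 6 * cos(90) = 0

(-5.7956, 1.5529, 0)


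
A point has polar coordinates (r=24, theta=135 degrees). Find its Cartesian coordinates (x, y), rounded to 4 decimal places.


x = 24 * cos(135) = -16.9706
y = 24 * sin(135) = 16.9706

(-16.9706, 16.9706)


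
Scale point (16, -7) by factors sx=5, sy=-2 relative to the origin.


Scaling: (x*sx, y*sy) = (16*5, -7*-2) = (80, 14)

(80, 14)


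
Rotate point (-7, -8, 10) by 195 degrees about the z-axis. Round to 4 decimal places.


x' = -7*cos(195) - -8*sin(195) = 4.6909
y' = -7*sin(195) + -8*cos(195) = 9.5391
z' = 10

(4.6909, 9.5391, 10)


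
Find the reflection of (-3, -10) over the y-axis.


Reflection across y-axis: (x, y) -> (-x, y)
(-3, -10) -> (3, -10)

(3, -10)


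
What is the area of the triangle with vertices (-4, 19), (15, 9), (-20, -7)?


Area = |x1(y2-y3) + x2(y3-y1) + x3(y1-y2)| / 2
= |-4*(9--7) + 15*(-7-19) + -20*(19-9)| / 2
= 327

327


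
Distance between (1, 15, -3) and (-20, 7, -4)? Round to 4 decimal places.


d = sqrt((-20-1)^2 + (7-15)^2 + (-4--3)^2) = 22.4944

22.4944


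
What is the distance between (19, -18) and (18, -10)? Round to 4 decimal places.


d = sqrt((18-19)^2 + (-10--18)^2) = 8.0623

8.0623


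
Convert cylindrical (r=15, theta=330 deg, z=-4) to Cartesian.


x = 15 * cos(330) = 12.9904
y = 15 * sin(330) = -7.5
z = -4

(12.9904, -7.5, -4)


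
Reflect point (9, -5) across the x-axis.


Reflection across x-axis: (x, y) -> (x, -y)
(9, -5) -> (9, 5)

(9, 5)


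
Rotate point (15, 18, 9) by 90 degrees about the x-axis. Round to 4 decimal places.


x' = 15
y' = 18*cos(90) - 9*sin(90) = -9
z' = 18*sin(90) + 9*cos(90) = 18

(15, -9, 18)


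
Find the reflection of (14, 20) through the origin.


Reflection through origin: (x, y) -> (-x, -y)
(14, 20) -> (-14, -20)

(-14, -20)


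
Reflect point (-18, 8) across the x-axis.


Reflection across x-axis: (x, y) -> (x, -y)
(-18, 8) -> (-18, -8)

(-18, -8)


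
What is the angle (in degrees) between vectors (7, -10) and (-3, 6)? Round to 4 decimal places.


dot = 7*-3 + -10*6 = -81
|u| = 12.2066, |v| = 6.7082
cos(angle) = -0.9892
angle = 171.573 degrees

171.573 degrees


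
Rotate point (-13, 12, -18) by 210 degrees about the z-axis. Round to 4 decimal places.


x' = -13*cos(210) - 12*sin(210) = 17.2583
y' = -13*sin(210) + 12*cos(210) = -3.8923
z' = -18

(17.2583, -3.8923, -18)


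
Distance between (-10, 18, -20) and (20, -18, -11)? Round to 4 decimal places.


d = sqrt((20--10)^2 + (-18-18)^2 + (-11--20)^2) = 47.7179

47.7179


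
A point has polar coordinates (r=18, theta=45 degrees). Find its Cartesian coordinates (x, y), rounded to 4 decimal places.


x = 18 * cos(45) = 12.7279
y = 18 * sin(45) = 12.7279

(12.7279, 12.7279)


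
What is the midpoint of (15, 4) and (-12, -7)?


Midpoint = ((15+-12)/2, (4+-7)/2) = (1.5, -1.5)

(1.5, -1.5)


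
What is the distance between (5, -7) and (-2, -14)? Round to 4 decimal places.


d = sqrt((-2-5)^2 + (-14--7)^2) = 9.8995

9.8995


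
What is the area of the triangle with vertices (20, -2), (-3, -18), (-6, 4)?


Area = |x1(y2-y3) + x2(y3-y1) + x3(y1-y2)| / 2
= |20*(-18-4) + -3*(4--2) + -6*(-2--18)| / 2
= 277

277


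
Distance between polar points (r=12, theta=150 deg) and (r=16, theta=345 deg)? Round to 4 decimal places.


d = sqrt(r1^2 + r2^2 - 2*r1*r2*cos(t2-t1))
d = sqrt(12^2 + 16^2 - 2*12*16*cos(345-150)) = 27.7654

27.7654


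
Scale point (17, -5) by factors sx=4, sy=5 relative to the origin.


Scaling: (x*sx, y*sy) = (17*4, -5*5) = (68, -25)

(68, -25)


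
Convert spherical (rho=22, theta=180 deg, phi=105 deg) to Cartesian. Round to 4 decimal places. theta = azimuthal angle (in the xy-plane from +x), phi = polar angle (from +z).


x = 22 * sin(105) * cos(180) = -21.2504
y = 22 * sin(105) * sin(180) = 0
z = 22 * cos(105) = -5.694

(-21.2504, 0, -5.694)


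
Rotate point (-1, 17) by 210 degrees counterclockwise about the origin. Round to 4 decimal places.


x' = -1*cos(210) - 17*sin(210) = 9.366
y' = -1*sin(210) + 17*cos(210) = -14.2224

(9.366, -14.2224)


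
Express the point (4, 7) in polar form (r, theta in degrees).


r = sqrt(4^2 + 7^2) = 8.0623
theta = atan2(7, 4) = 60.2551 degrees

r = 8.0623, theta = 60.2551 degrees


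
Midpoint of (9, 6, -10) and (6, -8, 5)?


Midpoint = ((9+6)/2, (6+-8)/2, (-10+5)/2) = (7.5, -1, -2.5)

(7.5, -1, -2.5)


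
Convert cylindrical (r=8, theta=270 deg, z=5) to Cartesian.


x = 8 * cos(270) = 0
y = 8 * sin(270) = -8
z = 5

(0, -8, 5)


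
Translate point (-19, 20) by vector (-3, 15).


Translation: (x+dx, y+dy) = (-19+-3, 20+15) = (-22, 35)

(-22, 35)


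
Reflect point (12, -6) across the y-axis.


Reflection across y-axis: (x, y) -> (-x, y)
(12, -6) -> (-12, -6)

(-12, -6)


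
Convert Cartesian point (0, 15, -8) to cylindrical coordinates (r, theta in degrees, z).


r = sqrt(0^2 + 15^2) = 15
theta = atan2(15, 0) = 90 deg
z = -8

r = 15, theta = 90 deg, z = -8


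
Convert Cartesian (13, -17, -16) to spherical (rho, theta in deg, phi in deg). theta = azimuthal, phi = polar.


rho = sqrt(13^2 + (-17)^2 + (-16)^2) = 26.7208
theta = atan2(-17, 13) = 307.4054 deg
phi = acos(-16/26.7208) = 126.7829 deg

rho = 26.7208, theta = 307.4054 deg, phi = 126.7829 deg


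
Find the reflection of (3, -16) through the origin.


Reflection through origin: (x, y) -> (-x, -y)
(3, -16) -> (-3, 16)

(-3, 16)


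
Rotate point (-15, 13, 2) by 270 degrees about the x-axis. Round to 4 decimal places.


x' = -15
y' = 13*cos(270) - 2*sin(270) = 2
z' = 13*sin(270) + 2*cos(270) = -13

(-15, 2, -13)


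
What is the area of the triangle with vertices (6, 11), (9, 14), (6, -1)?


Area = |x1(y2-y3) + x2(y3-y1) + x3(y1-y2)| / 2
= |6*(14--1) + 9*(-1-11) + 6*(11-14)| / 2
= 18

18


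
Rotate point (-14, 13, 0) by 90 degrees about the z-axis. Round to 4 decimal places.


x' = -14*cos(90) - 13*sin(90) = -13
y' = -14*sin(90) + 13*cos(90) = -14
z' = 0

(-13, -14, 0)


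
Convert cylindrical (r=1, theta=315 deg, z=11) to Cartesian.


x = 1 * cos(315) = 0.7071
y = 1 * sin(315) = -0.7071
z = 11

(0.7071, -0.7071, 11)


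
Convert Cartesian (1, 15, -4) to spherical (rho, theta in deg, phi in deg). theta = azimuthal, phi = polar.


rho = sqrt(1^2 + 15^2 + (-4)^2) = 15.5563
theta = atan2(15, 1) = 86.1859 deg
phi = acos(-4/15.5563) = 104.8998 deg

rho = 15.5563, theta = 86.1859 deg, phi = 104.8998 deg


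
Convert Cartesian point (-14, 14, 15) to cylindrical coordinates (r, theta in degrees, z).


r = sqrt((-14)^2 + 14^2) = 19.799
theta = atan2(14, -14) = 135 deg
z = 15

r = 19.799, theta = 135 deg, z = 15


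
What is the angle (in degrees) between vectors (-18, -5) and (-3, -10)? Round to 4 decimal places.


dot = -18*-3 + -5*-10 = 104
|u| = 18.6815, |v| = 10.4403
cos(angle) = 0.5332
angle = 57.7766 degrees

57.7766 degrees


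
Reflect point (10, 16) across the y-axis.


Reflection across y-axis: (x, y) -> (-x, y)
(10, 16) -> (-10, 16)

(-10, 16)


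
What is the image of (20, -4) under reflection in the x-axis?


Reflection across x-axis: (x, y) -> (x, -y)
(20, -4) -> (20, 4)

(20, 4)


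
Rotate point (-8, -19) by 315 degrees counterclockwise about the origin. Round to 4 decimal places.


x' = -8*cos(315) - -19*sin(315) = -19.0919
y' = -8*sin(315) + -19*cos(315) = -7.7782

(-19.0919, -7.7782)


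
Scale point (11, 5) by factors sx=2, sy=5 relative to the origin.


Scaling: (x*sx, y*sy) = (11*2, 5*5) = (22, 25)

(22, 25)


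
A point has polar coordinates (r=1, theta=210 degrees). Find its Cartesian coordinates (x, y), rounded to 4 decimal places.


x = 1 * cos(210) = -0.866
y = 1 * sin(210) = -0.5

(-0.866, -0.5)


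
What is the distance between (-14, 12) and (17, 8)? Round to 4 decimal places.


d = sqrt((17--14)^2 + (8-12)^2) = 31.257

31.257


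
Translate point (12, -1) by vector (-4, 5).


Translation: (x+dx, y+dy) = (12+-4, -1+5) = (8, 4)

(8, 4)


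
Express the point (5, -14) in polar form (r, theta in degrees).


r = sqrt(5^2 + (-14)^2) = 14.8661
theta = atan2(-14, 5) = 289.6538 degrees

r = 14.8661, theta = 289.6538 degrees


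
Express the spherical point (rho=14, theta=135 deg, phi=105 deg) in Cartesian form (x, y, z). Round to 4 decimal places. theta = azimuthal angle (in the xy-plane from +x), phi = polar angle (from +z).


x = 14 * sin(105) * cos(135) = -9.5622
y = 14 * sin(105) * sin(135) = 9.5622
z = 14 * cos(105) = -3.6235

(-9.5622, 9.5622, -3.6235)


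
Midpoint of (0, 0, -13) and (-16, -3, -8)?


Midpoint = ((0+-16)/2, (0+-3)/2, (-13+-8)/2) = (-8, -1.5, -10.5)

(-8, -1.5, -10.5)


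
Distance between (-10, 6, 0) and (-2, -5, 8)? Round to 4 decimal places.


d = sqrt((-2--10)^2 + (-5-6)^2 + (8-0)^2) = 15.7797

15.7797


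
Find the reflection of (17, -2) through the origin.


Reflection through origin: (x, y) -> (-x, -y)
(17, -2) -> (-17, 2)

(-17, 2)


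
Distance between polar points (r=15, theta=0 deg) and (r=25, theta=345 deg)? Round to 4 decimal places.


d = sqrt(r1^2 + r2^2 - 2*r1*r2*cos(t2-t1))
d = sqrt(15^2 + 25^2 - 2*15*25*cos(345-0)) = 11.2052

11.2052


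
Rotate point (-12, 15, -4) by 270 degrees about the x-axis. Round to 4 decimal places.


x' = -12
y' = 15*cos(270) - -4*sin(270) = -4
z' = 15*sin(270) + -4*cos(270) = -15

(-12, -4, -15)
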